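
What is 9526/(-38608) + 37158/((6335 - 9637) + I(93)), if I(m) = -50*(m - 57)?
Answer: -370799429/49244504 ≈ -7.5298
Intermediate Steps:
I(m) = 2850 - 50*m (I(m) = -50*(-57 + m) = 2850 - 50*m)
9526/(-38608) + 37158/((6335 - 9637) + I(93)) = 9526/(-38608) + 37158/((6335 - 9637) + (2850 - 50*93)) = 9526*(-1/38608) + 37158/(-3302 + (2850 - 4650)) = -4763/19304 + 37158/(-3302 - 1800) = -4763/19304 + 37158/(-5102) = -4763/19304 + 37158*(-1/5102) = -4763/19304 - 18579/2551 = -370799429/49244504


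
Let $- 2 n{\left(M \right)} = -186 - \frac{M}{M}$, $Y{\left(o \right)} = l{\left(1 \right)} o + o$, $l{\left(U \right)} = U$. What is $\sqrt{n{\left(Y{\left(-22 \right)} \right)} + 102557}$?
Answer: $\frac{\sqrt{410602}}{2} \approx 320.39$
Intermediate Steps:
$Y{\left(o \right)} = 2 o$ ($Y{\left(o \right)} = 1 o + o = o + o = 2 o$)
$n{\left(M \right)} = \frac{187}{2}$ ($n{\left(M \right)} = - \frac{-186 - \frac{M}{M}}{2} = - \frac{-186 - 1}{2} = \left(- \frac{1}{2}\right) \left(-187\right) = \frac{187}{2}$)
$\sqrt{n{\left(Y{\left(-22 \right)} \right)} + 102557} = \sqrt{\frac{187}{2} + 102557} = \sqrt{\frac{205301}{2}} = \frac{\sqrt{410602}}{2}$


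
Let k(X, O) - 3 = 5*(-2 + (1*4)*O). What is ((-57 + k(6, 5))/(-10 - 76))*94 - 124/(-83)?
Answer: -135104/3569 ≈ -37.855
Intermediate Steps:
k(X, O) = -7 + 20*O (k(X, O) = 3 + 5*(-2 + (1*4)*O) = 3 + 5*(-2 + 4*O) = 3 + (-10 + 20*O) = -7 + 20*O)
((-57 + k(6, 5))/(-10 - 76))*94 - 124/(-83) = ((-57 + (-7 + 20*5))/(-10 - 76))*94 - 124/(-83) = ((-57 + (-7 + 100))/(-86))*94 - 124*(-1/83) = ((-57 + 93)*(-1/86))*94 + 124/83 = (36*(-1/86))*94 + 124/83 = -18/43*94 + 124/83 = -1692/43 + 124/83 = -135104/3569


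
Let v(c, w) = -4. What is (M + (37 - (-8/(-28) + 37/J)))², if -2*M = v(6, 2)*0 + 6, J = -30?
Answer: 53860921/44100 ≈ 1221.3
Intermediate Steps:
M = -3 (M = -(-4*0 + 6)/2 = -(0 + 6)/2 = -½*6 = -3)
(M + (37 - (-8/(-28) + 37/J)))² = (-3 + (37 - (-8/(-28) + 37/(-30))))² = (-3 + (37 - (-8*(-1/28) + 37*(-1/30))))² = (-3 + (37 - (2/7 - 37/30)))² = (-3 + (37 - 1*(-199/210)))² = (-3 + (37 + 199/210))² = (-3 + 7969/210)² = (7339/210)² = 53860921/44100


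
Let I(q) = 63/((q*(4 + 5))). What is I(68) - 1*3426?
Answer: -232961/68 ≈ -3425.9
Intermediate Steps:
I(q) = 7/q (I(q) = 63/((q*9)) = 63/((9*q)) = 63*(1/(9*q)) = 7/q)
I(68) - 1*3426 = 7/68 - 1*3426 = 7*(1/68) - 3426 = 7/68 - 3426 = -232961/68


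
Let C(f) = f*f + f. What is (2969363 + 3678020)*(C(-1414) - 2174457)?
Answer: -1173096914925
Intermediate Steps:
C(f) = f + f² (C(f) = f² + f = f + f²)
(2969363 + 3678020)*(C(-1414) - 2174457) = (2969363 + 3678020)*(-1414*(1 - 1414) - 2174457) = 6647383*(-1414*(-1413) - 2174457) = 6647383*(1997982 - 2174457) = 6647383*(-176475) = -1173096914925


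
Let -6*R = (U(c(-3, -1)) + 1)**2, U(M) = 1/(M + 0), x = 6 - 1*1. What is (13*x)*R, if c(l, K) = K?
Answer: 0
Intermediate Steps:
x = 5 (x = 6 - 1 = 5)
U(M) = 1/M
R = 0 (R = -(1/(-1) + 1)**2/6 = -(-1 + 1)**2/6 = -1/6*0**2 = -1/6*0 = 0)
(13*x)*R = (13*5)*0 = 65*0 = 0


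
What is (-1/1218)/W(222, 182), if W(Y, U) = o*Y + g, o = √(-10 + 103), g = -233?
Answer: -233/5516471814 - 37*√93/919411969 ≈ -4.3033e-7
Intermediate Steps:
o = √93 ≈ 9.6436
W(Y, U) = -233 + Y*√93 (W(Y, U) = √93*Y - 233 = Y*√93 - 233 = -233 + Y*√93)
(-1/1218)/W(222, 182) = (-1/1218)/(-233 + 222*√93) = (-1*1/1218)/(-233 + 222*√93) = -1/(1218*(-233 + 222*√93))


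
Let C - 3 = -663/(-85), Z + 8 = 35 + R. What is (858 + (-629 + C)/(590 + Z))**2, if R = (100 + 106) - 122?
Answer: 9025211631601/12285025 ≈ 7.3465e+5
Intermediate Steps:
R = 84 (R = 206 - 122 = 84)
Z = 111 (Z = -8 + (35 + 84) = -8 + 119 = 111)
C = 54/5 (C = 3 - 663/(-85) = 3 - 663*(-1/85) = 3 + 39/5 = 54/5 ≈ 10.800)
(858 + (-629 + C)/(590 + Z))**2 = (858 + (-629 + 54/5)/(590 + 111))**2 = (858 - 3091/5/701)**2 = (858 - 3091/5*1/701)**2 = (858 - 3091/3505)**2 = (3004199/3505)**2 = 9025211631601/12285025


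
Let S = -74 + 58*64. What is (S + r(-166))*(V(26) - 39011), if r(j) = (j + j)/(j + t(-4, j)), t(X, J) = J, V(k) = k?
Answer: -141866415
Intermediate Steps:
S = 3638 (S = -74 + 3712 = 3638)
r(j) = 1 (r(j) = (j + j)/(j + j) = (2*j)/((2*j)) = (2*j)*(1/(2*j)) = 1)
(S + r(-166))*(V(26) - 39011) = (3638 + 1)*(26 - 39011) = 3639*(-38985) = -141866415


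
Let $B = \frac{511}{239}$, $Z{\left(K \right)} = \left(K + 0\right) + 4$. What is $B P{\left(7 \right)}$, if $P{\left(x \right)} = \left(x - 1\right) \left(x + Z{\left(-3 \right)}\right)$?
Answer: $\frac{24528}{239} \approx 102.63$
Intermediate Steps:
$Z{\left(K \right)} = 4 + K$ ($Z{\left(K \right)} = K + 4 = 4 + K$)
$P{\left(x \right)} = \left(1 + x\right) \left(-1 + x\right)$ ($P{\left(x \right)} = \left(x - 1\right) \left(x + \left(4 - 3\right)\right) = \left(-1 + x\right) \left(x + 1\right) = \left(-1 + x\right) \left(1 + x\right) = \left(1 + x\right) \left(-1 + x\right)$)
$B = \frac{511}{239}$ ($B = 511 \cdot \frac{1}{239} = \frac{511}{239} \approx 2.1381$)
$B P{\left(7 \right)} = \frac{511 \left(-1 + 7^{2}\right)}{239} = \frac{511 \left(-1 + 49\right)}{239} = \frac{511}{239} \cdot 48 = \frac{24528}{239}$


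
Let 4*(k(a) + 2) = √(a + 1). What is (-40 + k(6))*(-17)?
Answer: 714 - 17*√7/4 ≈ 702.76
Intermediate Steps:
k(a) = -2 + √(1 + a)/4 (k(a) = -2 + √(a + 1)/4 = -2 + √(1 + a)/4)
(-40 + k(6))*(-17) = (-40 + (-2 + √(1 + 6)/4))*(-17) = (-40 + (-2 + √7/4))*(-17) = (-42 + √7/4)*(-17) = 714 - 17*√7/4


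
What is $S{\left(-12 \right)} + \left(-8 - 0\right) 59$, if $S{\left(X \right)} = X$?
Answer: $-484$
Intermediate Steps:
$S{\left(-12 \right)} + \left(-8 - 0\right) 59 = -12 + \left(-8 - 0\right) 59 = -12 + \left(-8 + 0\right) 59 = -12 - 472 = -484$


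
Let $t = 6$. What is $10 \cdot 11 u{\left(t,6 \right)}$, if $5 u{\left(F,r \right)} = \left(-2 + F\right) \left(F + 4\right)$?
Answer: $880$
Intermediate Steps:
$u{\left(F,r \right)} = \frac{\left(-2 + F\right) \left(4 + F\right)}{5}$ ($u{\left(F,r \right)} = \frac{\left(-2 + F\right) \left(F + 4\right)}{5} = \frac{\left(-2 + F\right) \left(4 + F\right)}{5}$)
$10 \cdot 11 u{\left(t,6 \right)} = 10 \cdot 11 \left(- \frac{8}{5} + \frac{6^{2}}{5} + \frac{2}{5} \cdot 6\right) = 110 \left(- \frac{8}{5} + \frac{1}{5} \cdot 36 + \frac{12}{5}\right) = 110 \left(- \frac{8}{5} + \frac{36}{5} + \frac{12}{5}\right) = 110 \cdot 8 = 880$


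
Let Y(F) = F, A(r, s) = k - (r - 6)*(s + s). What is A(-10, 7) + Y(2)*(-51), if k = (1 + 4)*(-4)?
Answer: 102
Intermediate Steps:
k = -20 (k = 5*(-4) = -20)
A(r, s) = -20 - 2*s*(-6 + r) (A(r, s) = -20 - (r - 6)*(s + s) = -20 - (-6 + r)*2*s = -20 - 2*s*(-6 + r))
A(-10, 7) + Y(2)*(-51) = (-20 + 12*7 - 2*(-10)*7) + 2*(-51) = (-20 + 84 + 140) - 102 = 204 - 102 = 102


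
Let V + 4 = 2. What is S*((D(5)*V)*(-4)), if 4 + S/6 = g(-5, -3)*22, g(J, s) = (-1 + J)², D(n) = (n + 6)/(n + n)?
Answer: 208032/5 ≈ 41606.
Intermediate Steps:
V = -2 (V = -4 + 2 = -2)
D(n) = (6 + n)/(2*n) (D(n) = (6 + n)/((2*n)) = (6 + n)*(1/(2*n)) = (6 + n)/(2*n))
S = 4728 (S = -24 + 6*((-1 - 5)²*22) = -24 + 6*((-6)²*22) = -24 + 6*(36*22) = -24 + 6*792 = -24 + 4752 = 4728)
S*((D(5)*V)*(-4)) = 4728*((((½)*(6 + 5)/5)*(-2))*(-4)) = 4728*((((½)*(⅕)*11)*(-2))*(-4)) = 4728*(((11/10)*(-2))*(-4)) = 4728*(-11/5*(-4)) = 4728*(44/5) = 208032/5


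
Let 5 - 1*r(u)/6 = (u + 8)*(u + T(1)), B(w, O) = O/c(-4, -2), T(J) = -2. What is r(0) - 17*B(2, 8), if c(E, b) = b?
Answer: 194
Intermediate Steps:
B(w, O) = -O/2 (B(w, O) = O/(-2) = O*(-½) = -O/2)
r(u) = 30 - 6*(-2 + u)*(8 + u) (r(u) = 30 - 6*(u + 8)*(u - 2) = 30 - 6*(8 + u)*(-2 + u) = 30 - 6*(-2 + u)*(8 + u))
r(0) - 17*B(2, 8) = (126 - 36*0 - 6*0²) - (-17)*8/2 = (126 + 0 - 6*0) - 17*(-4) = (126 + 0 + 0) + 68 = 126 + 68 = 194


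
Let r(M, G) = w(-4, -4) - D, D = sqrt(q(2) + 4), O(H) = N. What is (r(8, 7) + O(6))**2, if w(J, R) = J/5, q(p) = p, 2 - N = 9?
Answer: 1671/25 + 78*sqrt(6)/5 ≈ 105.05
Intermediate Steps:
N = -7 (N = 2 - 1*9 = 2 - 9 = -7)
O(H) = -7
w(J, R) = J/5 (w(J, R) = J*(1/5) = J/5)
D = sqrt(6) (D = sqrt(2 + 4) = sqrt(6) ≈ 2.4495)
r(M, G) = -4/5 - sqrt(6) (r(M, G) = (1/5)*(-4) - sqrt(6) = -4/5 - sqrt(6))
(r(8, 7) + O(6))**2 = ((-4/5 - sqrt(6)) - 7)**2 = (-39/5 - sqrt(6))**2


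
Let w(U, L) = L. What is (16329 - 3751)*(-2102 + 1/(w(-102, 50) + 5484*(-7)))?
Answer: -506808353853/19169 ≈ -2.6439e+7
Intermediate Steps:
(16329 - 3751)*(-2102 + 1/(w(-102, 50) + 5484*(-7))) = (16329 - 3751)*(-2102 + 1/(50 + 5484*(-7))) = 12578*(-2102 + 1/(50 - 38388)) = 12578*(-2102 + 1/(-38338)) = 12578*(-2102 - 1/38338) = 12578*(-80586477/38338) = -506808353853/19169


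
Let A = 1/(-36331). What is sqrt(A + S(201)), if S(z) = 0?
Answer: I*sqrt(36331)/36331 ≈ 0.0052464*I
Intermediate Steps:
A = -1/36331 ≈ -2.7525e-5
sqrt(A + S(201)) = sqrt(-1/36331 + 0) = sqrt(-1/36331) = I*sqrt(36331)/36331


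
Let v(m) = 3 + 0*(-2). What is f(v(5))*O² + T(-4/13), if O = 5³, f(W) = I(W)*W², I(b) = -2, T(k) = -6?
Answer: -281256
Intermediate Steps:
v(m) = 3 (v(m) = 3 + 0 = 3)
f(W) = -2*W²
O = 125
f(v(5))*O² + T(-4/13) = -2*3²*125² - 6 = -2*9*15625 - 6 = -18*15625 - 6 = -281250 - 6 = -281256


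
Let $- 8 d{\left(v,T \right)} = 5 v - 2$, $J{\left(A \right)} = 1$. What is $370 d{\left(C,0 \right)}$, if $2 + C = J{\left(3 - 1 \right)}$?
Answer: $\frac{1295}{4} \approx 323.75$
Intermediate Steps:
$C = -1$ ($C = -2 + 1 = -1$)
$d{\left(v,T \right)} = \frac{1}{4} - \frac{5 v}{8}$ ($d{\left(v,T \right)} = - \frac{5 v - 2}{8} = - \frac{-2 + 5 v}{8} = \frac{1}{4} - \frac{5 v}{8}$)
$370 d{\left(C,0 \right)} = 370 \left(\frac{1}{4} - - \frac{5}{8}\right) = 370 \left(\frac{1}{4} + \frac{5}{8}\right) = 370 \cdot \frac{7}{8} = \frac{1295}{4}$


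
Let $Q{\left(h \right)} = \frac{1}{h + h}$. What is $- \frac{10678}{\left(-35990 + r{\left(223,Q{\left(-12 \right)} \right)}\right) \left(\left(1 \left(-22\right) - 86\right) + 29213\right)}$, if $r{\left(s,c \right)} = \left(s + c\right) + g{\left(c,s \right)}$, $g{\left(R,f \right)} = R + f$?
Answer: $\frac{128136}{12414126545} \approx 1.0322 \cdot 10^{-5}$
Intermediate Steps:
$Q{\left(h \right)} = \frac{1}{2 h}$
$r{\left(s,c \right)} = 2 c + 2 s$ ($r{\left(s,c \right)} = \left(s + c\right) + \left(c + s\right) = \left(c + s\right) + \left(c + s\right) = 2 c + 2 s$)
$- \frac{10678}{\left(-35990 + r{\left(223,Q{\left(-12 \right)} \right)}\right) \left(\left(1 \left(-22\right) - 86\right) + 29213\right)} = - \frac{10678}{\left(-35990 + \left(2 \frac{1}{2 \left(-12\right)} + 2 \cdot 223\right)\right) \left(\left(1 \left(-22\right) - 86\right) + 29213\right)} = - \frac{10678}{\left(-35990 + \left(2 \cdot \frac{1}{2} \left(- \frac{1}{12}\right) + 446\right)\right) \left(\left(-22 - 86\right) + 29213\right)} = - \frac{10678}{\left(-35990 + \left(2 \left(- \frac{1}{24}\right) + 446\right)\right) \left(-108 + 29213\right)} = - \frac{10678}{\left(-35990 + \left(- \frac{1}{12} + 446\right)\right) 29105} = - \frac{10678}{\left(-35990 + \frac{5351}{12}\right) 29105} = - \frac{10678}{\left(- \frac{426529}{12}\right) 29105} = - \frac{10678}{- \frac{12414126545}{12}} = \left(-10678\right) \left(- \frac{12}{12414126545}\right) = \frac{128136}{12414126545}$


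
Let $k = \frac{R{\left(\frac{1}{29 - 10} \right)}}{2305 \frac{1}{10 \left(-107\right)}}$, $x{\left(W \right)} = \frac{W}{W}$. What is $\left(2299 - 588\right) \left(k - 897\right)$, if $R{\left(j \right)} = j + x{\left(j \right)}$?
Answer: $- \frac{13450347233}{8759} \approx -1.5356 \cdot 10^{6}$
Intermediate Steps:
$x{\left(W \right)} = 1$
$R{\left(j \right)} = 1 + j$ ($R{\left(j \right)} = j + 1 = 1 + j$)
$k = - \frac{4280}{8759}$ ($k = \frac{1 + \frac{1}{29 - 10}}{2305 \frac{1}{10 \left(-107\right)}} = \frac{1 + \frac{1}{19}}{2305 \frac{1}{-1070}} = \frac{1 + \frac{1}{19}}{2305 \left(- \frac{1}{1070}\right)} = \frac{20}{19 \left(- \frac{461}{214}\right)} = \frac{20}{19} \left(- \frac{214}{461}\right) = - \frac{4280}{8759} \approx -0.48864$)
$\left(2299 - 588\right) \left(k - 897\right) = \left(2299 - 588\right) \left(- \frac{4280}{8759} - 897\right) = \left(2299 - 588\right) \left(- \frac{7861103}{8759}\right) = 1711 \left(- \frac{7861103}{8759}\right) = - \frac{13450347233}{8759}$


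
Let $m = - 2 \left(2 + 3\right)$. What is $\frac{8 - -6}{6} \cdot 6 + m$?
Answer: $4$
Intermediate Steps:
$m = -10$ ($m = \left(-2\right) 5 = -10$)
$\frac{8 - -6}{6} \cdot 6 + m = \frac{8 - -6}{6} \cdot 6 - 10 = \left(8 + 6\right) \frac{1}{6} \cdot 6 - 10 = 14 \cdot \frac{1}{6} \cdot 6 - 10 = \frac{7}{3} \cdot 6 - 10 = 14 - 10 = 4$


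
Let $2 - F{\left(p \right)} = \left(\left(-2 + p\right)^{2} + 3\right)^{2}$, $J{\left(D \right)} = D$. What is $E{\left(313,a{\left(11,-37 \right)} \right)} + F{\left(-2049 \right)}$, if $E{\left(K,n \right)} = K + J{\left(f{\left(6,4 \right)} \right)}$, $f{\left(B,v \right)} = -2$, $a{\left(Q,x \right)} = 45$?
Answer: $-17695517212503$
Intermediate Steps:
$F{\left(p \right)} = 2 - \left(3 + \left(-2 + p\right)^{2}\right)^{2}$ ($F{\left(p \right)} = 2 - \left(\left(-2 + p\right)^{2} + 3\right)^{2} = 2 - \left(3 + \left(-2 + p\right)^{2}\right)^{2}$)
$E{\left(K,n \right)} = -2 + K$ ($E{\left(K,n \right)} = K - 2 = -2 + K$)
$E{\left(313,a{\left(11,-37 \right)} \right)} + F{\left(-2049 \right)} = \left(-2 + 313\right) + \left(2 - \left(3 + \left(-2 - 2049\right)^{2}\right)^{2}\right) = 311 + \left(2 - \left(3 + \left(-2051\right)^{2}\right)^{2}\right) = 311 + \left(2 - \left(3 + 4206601\right)^{2}\right) = 311 + \left(2 - 4206604^{2}\right) = 311 + \left(2 - 17695517212816\right) = 311 - 17695517212814 = -17695517212503$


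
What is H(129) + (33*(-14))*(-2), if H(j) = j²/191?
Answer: 193125/191 ≈ 1011.1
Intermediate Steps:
H(j) = j²/191
H(129) + (33*(-14))*(-2) = (1/191)*129² + (33*(-14))*(-2) = (1/191)*16641 - 462*(-2) = 16641/191 + 924 = 193125/191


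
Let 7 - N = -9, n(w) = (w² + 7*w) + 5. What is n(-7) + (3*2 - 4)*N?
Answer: 37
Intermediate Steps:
n(w) = 5 + w² + 7*w
N = 16 (N = 7 - 1*(-9) = 7 + 9 = 16)
n(-7) + (3*2 - 4)*N = (5 + (-7)² + 7*(-7)) + (3*2 - 4)*16 = (5 + 49 - 49) + (6 - 4)*16 = 5 + 2*16 = 5 + 32 = 37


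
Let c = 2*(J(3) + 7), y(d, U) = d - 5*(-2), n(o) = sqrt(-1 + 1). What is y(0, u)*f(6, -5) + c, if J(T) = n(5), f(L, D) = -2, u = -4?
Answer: -6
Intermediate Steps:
n(o) = 0 (n(o) = sqrt(0) = 0)
y(d, U) = 10 + d (y(d, U) = d + 10 = 10 + d)
J(T) = 0
c = 14 (c = 2*(0 + 7) = 2*7 = 14)
y(0, u)*f(6, -5) + c = (10 + 0)*(-2) + 14 = 10*(-2) + 14 = -20 + 14 = -6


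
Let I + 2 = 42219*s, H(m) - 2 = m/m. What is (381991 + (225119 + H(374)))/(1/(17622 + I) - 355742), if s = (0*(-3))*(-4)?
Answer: -10697331060/6268174039 ≈ -1.7066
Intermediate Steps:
s = 0 (s = 0*(-4) = 0)
H(m) = 3 (H(m) = 2 + m/m = 2 + 1 = 3)
I = -2 (I = -2 + 42219*0 = -2 + 0 = -2)
(381991 + (225119 + H(374)))/(1/(17622 + I) - 355742) = (381991 + (225119 + 3))/(1/(17622 - 2) - 355742) = (381991 + 225122)/(1/17620 - 355742) = 607113/(1/17620 - 355742) = 607113/(-6268174039/17620) = 607113*(-17620/6268174039) = -10697331060/6268174039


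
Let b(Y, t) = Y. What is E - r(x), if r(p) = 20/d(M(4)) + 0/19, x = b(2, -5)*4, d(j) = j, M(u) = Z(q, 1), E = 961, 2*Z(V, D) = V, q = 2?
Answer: 941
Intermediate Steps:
Z(V, D) = V/2
M(u) = 1 (M(u) = (½)*2 = 1)
x = 8 (x = 2*4 = 8)
r(p) = 20 (r(p) = 20/1 + 0/19 = 20*1 + 0*(1/19) = 20 + 0 = 20)
E - r(x) = 961 - 1*20 = 961 - 20 = 941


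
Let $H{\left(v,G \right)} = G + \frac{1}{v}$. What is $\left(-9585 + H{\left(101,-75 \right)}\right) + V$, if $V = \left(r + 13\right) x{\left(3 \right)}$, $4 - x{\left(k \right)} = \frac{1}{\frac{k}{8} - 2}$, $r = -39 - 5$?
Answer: $- \frac{12871427}{1313} \approx -9803.1$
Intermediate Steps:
$r = -44$ ($r = -39 - 5 = -44$)
$x{\left(k \right)} = 4 - \frac{1}{-2 + \frac{k}{8}}$ ($x{\left(k \right)} = 4 - \frac{1}{\frac{k}{8} - 2} = 4 - \frac{1}{-2 + \frac{k}{8}}$)
$V = - \frac{1860}{13}$ ($V = \left(-44 + 13\right) \frac{4 \left(-18 + 3\right)}{-16 + 3} = - 31 \cdot 4 \frac{1}{-13} \left(-15\right) = - 31 \cdot 4 \left(- \frac{1}{13}\right) \left(-15\right) = \left(-31\right) \frac{60}{13} = - \frac{1860}{13} \approx -143.08$)
$\left(-9585 + H{\left(101,-75 \right)}\right) + V = \left(-9585 - \left(75 - \frac{1}{101}\right)\right) - \frac{1860}{13} = \left(-9585 + \left(-75 + \frac{1}{101}\right)\right) - \frac{1860}{13} = \left(-9585 - \frac{7574}{101}\right) - \frac{1860}{13} = - \frac{975659}{101} - \frac{1860}{13} = - \frac{12871427}{1313}$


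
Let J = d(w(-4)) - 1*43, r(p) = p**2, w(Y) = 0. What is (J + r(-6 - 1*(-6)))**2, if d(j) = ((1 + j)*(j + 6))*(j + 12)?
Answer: 841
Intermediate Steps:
d(j) = (1 + j)*(6 + j)*(12 + j) (d(j) = ((1 + j)*(6 + j))*(12 + j) = (1 + j)*(6 + j)*(12 + j))
J = 29 (J = (72 + 0**3 + 19*0**2 + 90*0) - 1*43 = (72 + 0 + 19*0 + 0) - 43 = (72 + 0 + 0 + 0) - 43 = 72 - 43 = 29)
(J + r(-6 - 1*(-6)))**2 = (29 + (-6 - 1*(-6))**2)**2 = (29 + (-6 + 6)**2)**2 = (29 + 0**2)**2 = (29 + 0)**2 = 29**2 = 841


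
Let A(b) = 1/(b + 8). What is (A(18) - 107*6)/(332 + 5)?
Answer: -16691/8762 ≈ -1.9049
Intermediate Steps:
A(b) = 1/(8 + b)
(A(18) - 107*6)/(332 + 5) = (1/(8 + 18) - 107*6)/(332 + 5) = (1/26 - 642)/337 = (1/26 - 642)*(1/337) = -16691/26*1/337 = -16691/8762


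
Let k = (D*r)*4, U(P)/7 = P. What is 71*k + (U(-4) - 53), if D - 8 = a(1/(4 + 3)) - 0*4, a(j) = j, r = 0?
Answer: -81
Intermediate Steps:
U(P) = 7*P
D = 57/7 (D = 8 + (1/(4 + 3) - 0*4) = 8 + (1/7 - 1*0) = 8 + (⅐ + 0) = 8 + ⅐ = 57/7 ≈ 8.1429)
k = 0 (k = ((57/7)*0)*4 = 0*4 = 0)
71*k + (U(-4) - 53) = 71*0 + (7*(-4) - 53) = 0 + (-28 - 53) = 0 - 81 = -81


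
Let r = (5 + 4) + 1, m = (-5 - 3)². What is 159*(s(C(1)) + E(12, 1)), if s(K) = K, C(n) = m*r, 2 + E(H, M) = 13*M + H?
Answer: 105417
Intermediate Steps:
m = 64 (m = (-8)² = 64)
r = 10 (r = 9 + 1 = 10)
E(H, M) = -2 + H + 13*M (E(H, M) = -2 + (13*M + H) = -2 + (H + 13*M) = -2 + H + 13*M)
C(n) = 640 (C(n) = 64*10 = 640)
159*(s(C(1)) + E(12, 1)) = 159*(640 + (-2 + 12 + 13*1)) = 159*(640 + (-2 + 12 + 13)) = 159*(640 + 23) = 159*663 = 105417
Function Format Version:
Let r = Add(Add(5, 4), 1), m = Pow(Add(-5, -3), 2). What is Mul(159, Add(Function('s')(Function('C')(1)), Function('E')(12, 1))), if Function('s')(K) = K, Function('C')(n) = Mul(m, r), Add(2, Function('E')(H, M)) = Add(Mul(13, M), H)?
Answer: 105417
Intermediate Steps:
m = 64 (m = Pow(-8, 2) = 64)
r = 10 (r = Add(9, 1) = 10)
Function('E')(H, M) = Add(-2, H, Mul(13, M)) (Function('E')(H, M) = Add(-2, Add(Mul(13, M), H)) = Add(-2, Add(H, Mul(13, M))) = Add(-2, H, Mul(13, M)))
Function('C')(n) = 640 (Function('C')(n) = Mul(64, 10) = 640)
Mul(159, Add(Function('s')(Function('C')(1)), Function('E')(12, 1))) = Mul(159, Add(640, Add(-2, 12, Mul(13, 1)))) = Mul(159, Add(640, Add(-2, 12, 13))) = Mul(159, Add(640, 23)) = Mul(159, 663) = 105417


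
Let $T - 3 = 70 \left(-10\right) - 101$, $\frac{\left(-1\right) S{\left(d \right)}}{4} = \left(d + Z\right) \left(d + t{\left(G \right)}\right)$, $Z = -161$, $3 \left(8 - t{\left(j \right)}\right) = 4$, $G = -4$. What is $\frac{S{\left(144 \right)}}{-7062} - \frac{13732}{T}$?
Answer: $\frac{22199902}{1408869} \approx 15.757$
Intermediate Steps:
$t{\left(j \right)} = \frac{20}{3}$ ($t{\left(j \right)} = 8 - \frac{4}{3} = \frac{20}{3}$)
$S{\left(d \right)} = - 4 \left(-161 + d\right) \left(\frac{20}{3} + d\right)$ ($S{\left(d \right)} = - 4 \left(d - 161\right) \left(d + \frac{20}{3}\right) = - 4 \left(-161 + d\right) \left(\frac{20}{3} + d\right)$)
$T = -798$ ($T = 3 + \left(70 \left(-10\right) - 101\right) = 3 - 801 = -798$)
$\frac{S{\left(144 \right)}}{-7062} - \frac{13732}{T} = \frac{\frac{12880}{3} - 4 \cdot 144^{2} + \frac{1852}{3} \cdot 144}{-7062} - \frac{13732}{-798} = \left(\frac{12880}{3} - 82944 + 88896\right) \left(- \frac{1}{7062}\right) - - \frac{6866}{399} = \left(\frac{12880}{3} - 82944 + 88896\right) \left(- \frac{1}{7062}\right) + \frac{6866}{399} = \frac{30736}{3} \left(- \frac{1}{7062}\right) + \frac{6866}{399} = - \frac{15368}{10593} + \frac{6866}{399} = \frac{22199902}{1408869}$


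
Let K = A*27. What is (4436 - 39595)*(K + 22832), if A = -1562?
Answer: 680045378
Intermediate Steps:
K = -42174 (K = -1562*27 = -42174)
(4436 - 39595)*(K + 22832) = (4436 - 39595)*(-42174 + 22832) = -35159*(-19342) = 680045378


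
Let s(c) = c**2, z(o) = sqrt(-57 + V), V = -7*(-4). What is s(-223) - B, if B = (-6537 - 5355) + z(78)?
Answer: 61621 - I*sqrt(29) ≈ 61621.0 - 5.3852*I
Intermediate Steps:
V = 28
z(o) = I*sqrt(29) (z(o) = sqrt(-57 + 28) = sqrt(-29) = I*sqrt(29))
B = -11892 + I*sqrt(29) (B = (-6537 - 5355) + I*sqrt(29) = -11892 + I*sqrt(29) ≈ -11892.0 + 5.3852*I)
s(-223) - B = (-223)**2 - (-11892 + I*sqrt(29)) = 49729 + (11892 - I*sqrt(29)) = 61621 - I*sqrt(29)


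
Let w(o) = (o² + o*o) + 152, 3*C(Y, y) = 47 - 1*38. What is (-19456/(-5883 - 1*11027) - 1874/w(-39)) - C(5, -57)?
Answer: -1731296/710665 ≈ -2.4362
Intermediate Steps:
C(Y, y) = 3 (C(Y, y) = (47 - 1*38)/3 = (47 - 38)/3 = (⅓)*9 = 3)
w(o) = 152 + 2*o² (w(o) = (o² + o²) + 152 = 2*o² + 152 = 152 + 2*o²)
(-19456/(-5883 - 1*11027) - 1874/w(-39)) - C(5, -57) = (-19456/(-5883 - 1*11027) - 1874/(152 + 2*(-39)²)) - 1*3 = (-19456/(-5883 - 11027) - 1874/(152 + 2*1521)) - 3 = (-19456/(-16910) - 1874/(152 + 3042)) - 3 = (-19456*(-1/16910) - 1874/3194) - 3 = (512/445 - 1874*1/3194) - 3 = (512/445 - 937/1597) - 3 = 400699/710665 - 3 = -1731296/710665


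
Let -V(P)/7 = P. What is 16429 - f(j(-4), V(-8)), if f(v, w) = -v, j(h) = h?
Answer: 16425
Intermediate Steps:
V(P) = -7*P
16429 - f(j(-4), V(-8)) = 16429 - (-1)*(-4) = 16429 - 1*4 = 16429 - 4 = 16425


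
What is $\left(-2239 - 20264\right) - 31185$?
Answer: $-53688$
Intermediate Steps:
$\left(-2239 - 20264\right) - 31185 = -22503 - 31185 = -53688$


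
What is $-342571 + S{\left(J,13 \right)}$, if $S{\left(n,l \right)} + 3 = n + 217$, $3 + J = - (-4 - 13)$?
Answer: $-342343$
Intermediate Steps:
$J = 14$ ($J = -3 - \left(-4 - 13\right) = -3 - -17 = -3 + 17 = 14$)
$S{\left(n,l \right)} = 214 + n$ ($S{\left(n,l \right)} = -3 + \left(n + 217\right) = -3 + \left(217 + n\right) = 214 + n$)
$-342571 + S{\left(J,13 \right)} = -342571 + \left(214 + 14\right) = -342571 + 228 = -342343$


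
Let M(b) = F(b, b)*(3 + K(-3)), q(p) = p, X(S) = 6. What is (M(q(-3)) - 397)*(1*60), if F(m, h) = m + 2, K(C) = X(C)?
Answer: -24360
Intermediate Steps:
K(C) = 6
F(m, h) = 2 + m
M(b) = 18 + 9*b (M(b) = (2 + b)*(3 + 6) = (2 + b)*9 = 18 + 9*b)
(M(q(-3)) - 397)*(1*60) = ((18 + 9*(-3)) - 397)*(1*60) = ((18 - 27) - 397)*60 = (-9 - 397)*60 = -406*60 = -24360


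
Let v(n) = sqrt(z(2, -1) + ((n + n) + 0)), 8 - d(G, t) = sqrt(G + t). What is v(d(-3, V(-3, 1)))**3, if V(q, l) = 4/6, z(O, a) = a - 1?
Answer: 2*sqrt(6)*(21 - I*sqrt(21))**(3/2)/9 ≈ 51.451 - 17.18*I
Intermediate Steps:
z(O, a) = -1 + a
V(q, l) = 2/3 (V(q, l) = 4*(1/6) = 2/3)
d(G, t) = 8 - sqrt(G + t)
v(n) = sqrt(-2 + 2*n) (v(n) = sqrt((-1 - 1) + ((n + n) + 0)) = sqrt(-2 + (2*n + 0)) = sqrt(-2 + 2*n))
v(d(-3, V(-3, 1)))**3 = (sqrt(-2 + 2*(8 - sqrt(-3 + 2/3))))**3 = (sqrt(-2 + 2*(8 - sqrt(-7/3))))**3 = (sqrt(-2 + 2*(8 - I*sqrt(21)/3)))**3 = (sqrt(-2 + (16 - 2*I*sqrt(21)/3)))**3 = (sqrt(14 - 2*I*sqrt(21)/3))**3 = (14 - 2*I*sqrt(21)/3)**(3/2)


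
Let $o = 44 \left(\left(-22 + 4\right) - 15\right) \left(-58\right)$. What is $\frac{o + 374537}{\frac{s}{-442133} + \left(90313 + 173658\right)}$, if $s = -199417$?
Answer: $\frac{202829840149}{116710489560} \approx 1.7379$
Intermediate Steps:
$o = 84216$ ($o = 44 \left(-18 - 15\right) \left(-58\right) = 44 \left(-33\right) \left(-58\right) = \left(-1452\right) \left(-58\right) = 84216$)
$\frac{o + 374537}{\frac{s}{-442133} + \left(90313 + 173658\right)} = \frac{84216 + 374537}{- \frac{199417}{-442133} + \left(90313 + 173658\right)} = \frac{458753}{\left(-199417\right) \left(- \frac{1}{442133}\right) + 263971} = \frac{458753}{\frac{199417}{442133} + 263971} = \frac{458753}{\frac{116710489560}{442133}} = 458753 \cdot \frac{442133}{116710489560} = \frac{202829840149}{116710489560}$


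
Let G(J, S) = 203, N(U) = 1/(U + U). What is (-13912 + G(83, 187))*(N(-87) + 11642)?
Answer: -27770417263/174 ≈ -1.5960e+8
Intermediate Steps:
N(U) = 1/(2*U)
(-13912 + G(83, 187))*(N(-87) + 11642) = (-13912 + 203)*((½)/(-87) + 11642) = -13709*((½)*(-1/87) + 11642) = -13709*(-1/174 + 11642) = -13709*2025707/174 = -27770417263/174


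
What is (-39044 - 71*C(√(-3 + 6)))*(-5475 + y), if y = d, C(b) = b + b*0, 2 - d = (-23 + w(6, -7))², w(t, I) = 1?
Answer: 232585108 + 422947*√3 ≈ 2.3332e+8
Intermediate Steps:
d = -482 (d = 2 - (-23 + 1)² = 2 - 1*(-22)² = 2 - 1*484 = 2 - 484 = -482)
C(b) = b (C(b) = b + 0 = b)
y = -482
(-39044 - 71*C(√(-3 + 6)))*(-5475 + y) = (-39044 - 71*√(-3 + 6))*(-5475 - 482) = (-39044 - 71*√3)*(-5957) = 232585108 + 422947*√3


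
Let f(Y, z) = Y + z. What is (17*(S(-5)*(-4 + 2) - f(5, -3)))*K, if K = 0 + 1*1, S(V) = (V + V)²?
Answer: -3434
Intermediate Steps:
S(V) = 4*V² (S(V) = (2*V)² = 4*V²)
K = 1 (K = 0 + 1 = 1)
(17*(S(-5)*(-4 + 2) - f(5, -3)))*K = (17*((4*(-5)²)*(-4 + 2) - (5 - 3)))*1 = (17*((4*25)*(-2) - 1*2))*1 = (17*(100*(-2) - 2))*1 = (17*(-200 - 2))*1 = (17*(-202))*1 = -3434*1 = -3434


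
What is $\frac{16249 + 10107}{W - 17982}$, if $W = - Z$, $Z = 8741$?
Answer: $- \frac{26356}{26723} \approx -0.98627$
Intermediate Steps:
$W = -8741$ ($W = \left(-1\right) 8741 = -8741$)
$\frac{16249 + 10107}{W - 17982} = \frac{16249 + 10107}{-8741 - 17982} = \frac{26356}{-26723} = 26356 \left(- \frac{1}{26723}\right) = - \frac{26356}{26723}$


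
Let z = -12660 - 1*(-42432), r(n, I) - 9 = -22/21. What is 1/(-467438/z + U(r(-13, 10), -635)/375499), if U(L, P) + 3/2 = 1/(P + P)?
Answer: -3549445602390/55728408432293 ≈ -0.063692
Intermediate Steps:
r(n, I) = 167/21 (r(n, I) = 9 - 22/21 = 167/21)
z = 29772 (z = -12660 + 42432 = 29772)
U(L, P) = -3/2 + 1/(2*P) (U(L, P) = -3/2 + 1/(P + P) = -3/2 + 1/(2*P))
1/(-467438/z + U(r(-13, 10), -635)/375499) = 1/(-467438/29772 + ((1/2)*(1 - 3*(-635))/(-635))/375499) = 1/(-467438*1/29772 + ((1/2)*(-1/635)*(1 + 1905))*(1/375499)) = 1/(-233719/14886 + ((1/2)*(-1/635)*1906)*(1/375499)) = 1/(-233719/14886 - 953/635*1/375499) = 1/(-233719/14886 - 953/238441865) = 1/(-55728408432293/3549445602390) = -3549445602390/55728408432293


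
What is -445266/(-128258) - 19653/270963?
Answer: 19688326114/5792195409 ≈ 3.3991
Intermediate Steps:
-445266/(-128258) - 19653/270963 = -445266*(-1/128258) - 19653*1/270963 = 222633/64129 - 6551/90321 = 19688326114/5792195409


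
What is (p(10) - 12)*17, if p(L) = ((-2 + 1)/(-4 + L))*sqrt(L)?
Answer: -204 - 17*sqrt(10)/6 ≈ -212.96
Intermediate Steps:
p(L) = -sqrt(L)/(-4 + L) (p(L) = (-1/(-4 + L))*sqrt(L) = -sqrt(L)/(-4 + L))
(p(10) - 12)*17 = (-sqrt(10)/(-4 + 10) - 12)*17 = (-1*sqrt(10)/6 - 12)*17 = (-1*sqrt(10)*1/6 - 12)*17 = (-sqrt(10)/6 - 12)*17 = (-12 - sqrt(10)/6)*17 = -204 - 17*sqrt(10)/6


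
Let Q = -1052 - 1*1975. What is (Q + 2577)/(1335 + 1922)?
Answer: -450/3257 ≈ -0.13816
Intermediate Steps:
Q = -3027 (Q = -1052 - 1975 = -3027)
(Q + 2577)/(1335 + 1922) = (-3027 + 2577)/(1335 + 1922) = -450/3257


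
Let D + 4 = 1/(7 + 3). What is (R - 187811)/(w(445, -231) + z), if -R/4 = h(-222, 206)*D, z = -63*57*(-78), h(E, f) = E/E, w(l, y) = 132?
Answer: -938977/1401150 ≈ -0.67015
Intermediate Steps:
D = -39/10 (D = -4 + 1/(7 + 3) = -4 + 1/10 = -39/10 ≈ -3.9000)
h(E, f) = 1
z = 280098 (z = -3591*(-78) = 280098)
R = 78/5 (R = -4*(-39)/10 = -4*(-39/10) = 78/5 ≈ 15.600)
(R - 187811)/(w(445, -231) + z) = (78/5 - 187811)/(132 + 280098) = -938977/5/280230 = -938977/5*1/280230 = -938977/1401150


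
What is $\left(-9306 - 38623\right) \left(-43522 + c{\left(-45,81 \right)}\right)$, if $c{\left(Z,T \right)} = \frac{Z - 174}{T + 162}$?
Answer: $\frac{168966739795}{81} \approx 2.086 \cdot 10^{9}$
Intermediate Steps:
$c{\left(Z,T \right)} = \frac{-174 + Z}{162 + T}$
$\left(-9306 - 38623\right) \left(-43522 + c{\left(-45,81 \right)}\right) = \left(-9306 - 38623\right) \left(-43522 + \frac{-174 - 45}{162 + 81}\right) = - 47929 \left(-43522 + \frac{1}{243} \left(-219\right)\right) = - 47929 \left(-43522 - \frac{73}{81}\right) = \left(-47929\right) \left(- \frac{3525355}{81}\right) = \frac{168966739795}{81}$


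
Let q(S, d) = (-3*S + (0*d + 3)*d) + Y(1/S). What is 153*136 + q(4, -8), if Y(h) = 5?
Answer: 20777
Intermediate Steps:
q(S, d) = 5 - 3*S + 3*d (q(S, d) = (-3*S + (0*d + 3)*d) + 5 = (-3*S + (0 + 3)*d) + 5 = (-3*S + 3*d) + 5 = 5 - 3*S + 3*d)
153*136 + q(4, -8) = 153*136 + (5 - 3*4 + 3*(-8)) = 20808 + (5 - 12 - 24) = 20808 - 31 = 20777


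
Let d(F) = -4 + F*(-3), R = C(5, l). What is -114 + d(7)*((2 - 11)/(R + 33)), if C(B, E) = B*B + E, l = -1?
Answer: -2091/19 ≈ -110.05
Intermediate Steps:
C(B, E) = E + B² (C(B, E) = B² + E = E + B²)
R = 24 (R = -1 + 5² = -1 + 25 = 24)
d(F) = -4 - 3*F
-114 + d(7)*((2 - 11)/(R + 33)) = -114 + (-4 - 3*7)*((2 - 11)/(24 + 33)) = -114 + (-4 - 21)*(-9/57) = -114 - (-225)/57 = -114 - 25*(-3/19) = -114 + 75/19 = -2091/19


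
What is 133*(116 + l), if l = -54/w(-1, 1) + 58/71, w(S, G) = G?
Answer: 593180/71 ≈ 8354.6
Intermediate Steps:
l = -3776/71 (l = -54/1 + 58/71 = -54*1 + 58*(1/71) = -54 + 58/71 = -3776/71 ≈ -53.183)
133*(116 + l) = 133*(116 - 3776/71) = 133*(4460/71) = 593180/71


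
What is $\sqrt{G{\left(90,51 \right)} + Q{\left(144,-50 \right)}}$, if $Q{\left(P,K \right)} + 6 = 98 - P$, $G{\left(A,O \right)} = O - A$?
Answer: $i \sqrt{91} \approx 9.5394 i$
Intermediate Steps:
$Q{\left(P,K \right)} = 92 - P$ ($Q{\left(P,K \right)} = -6 - \left(-98 + P\right) = 92 - P$)
$\sqrt{G{\left(90,51 \right)} + Q{\left(144,-50 \right)}} = \sqrt{\left(51 - 90\right) + \left(92 - 144\right)} = \sqrt{-39 - 52} = \sqrt{-91} = i \sqrt{91}$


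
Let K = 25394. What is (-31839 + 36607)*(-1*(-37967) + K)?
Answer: 302105248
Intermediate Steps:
(-31839 + 36607)*(-1*(-37967) + K) = (-31839 + 36607)*(-1*(-37967) + 25394) = 4768*(37967 + 25394) = 4768*63361 = 302105248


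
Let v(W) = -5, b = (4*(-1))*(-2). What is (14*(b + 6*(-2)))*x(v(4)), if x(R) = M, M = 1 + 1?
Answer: -112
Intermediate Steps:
b = 8 (b = -4*(-2) = 8)
M = 2
x(R) = 2
(14*(b + 6*(-2)))*x(v(4)) = (14*(8 + 6*(-2)))*2 = (14*(8 - 12))*2 = (14*(-4))*2 = -56*2 = -112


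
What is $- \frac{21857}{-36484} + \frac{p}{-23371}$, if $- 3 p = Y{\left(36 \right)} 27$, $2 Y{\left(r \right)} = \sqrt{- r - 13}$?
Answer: $\frac{21857}{36484} + \frac{63 i}{46742} \approx 0.59908 + 0.0013478 i$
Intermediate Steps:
$Y{\left(r \right)} = \frac{\sqrt{-13 - r}}{2}$ ($Y{\left(r \right)} = \frac{\sqrt{- r - 13}}{2} = \frac{\sqrt{-13 - r}}{2}$)
$p = - \frac{63 i}{2}$ ($p = - \frac{\frac{\sqrt{-13 - 36}}{2} \cdot 27}{3} = - \frac{\frac{\sqrt{-49}}{2} \cdot 27}{3} = - \frac{\frac{7 i}{2} \cdot 27}{3} = - \frac{\frac{189}{2} i}{3} = - \frac{63 i}{2} \approx - 31.5 i$)
$- \frac{21857}{-36484} + \frac{p}{-23371} = - \frac{21857}{-36484} + \frac{\left(- \frac{63}{2}\right) i}{-23371} = \left(-21857\right) \left(- \frac{1}{36484}\right) + - \frac{63 i}{2} \left(- \frac{1}{23371}\right) = \frac{21857}{36484} + \frac{63 i}{46742}$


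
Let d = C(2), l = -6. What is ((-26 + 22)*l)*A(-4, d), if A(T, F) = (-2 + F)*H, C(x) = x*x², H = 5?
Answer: 720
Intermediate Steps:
C(x) = x³
d = 8 (d = 2³ = 8)
A(T, F) = -10 + 5*F (A(T, F) = (-2 + F)*5 = -10 + 5*F)
((-26 + 22)*l)*A(-4, d) = ((-26 + 22)*(-6))*(-10 + 5*8) = (-4*(-6))*(-10 + 40) = 24*30 = 720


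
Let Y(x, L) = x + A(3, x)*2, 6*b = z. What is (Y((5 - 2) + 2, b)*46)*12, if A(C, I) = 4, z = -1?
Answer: 7176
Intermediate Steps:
b = -⅙ (b = (⅙)*(-1) = -⅙ ≈ -0.16667)
Y(x, L) = 8 + x (Y(x, L) = x + 4*2 = x + 8 = 8 + x)
(Y((5 - 2) + 2, b)*46)*12 = ((8 + ((5 - 2) + 2))*46)*12 = ((8 + (3 + 2))*46)*12 = ((8 + 5)*46)*12 = (13*46)*12 = 598*12 = 7176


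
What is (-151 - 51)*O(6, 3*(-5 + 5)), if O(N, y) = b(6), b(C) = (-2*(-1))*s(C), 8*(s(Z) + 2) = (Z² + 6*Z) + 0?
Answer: -2828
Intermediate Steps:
s(Z) = -2 + Z²/8 + 3*Z/4 (s(Z) = -2 + ((Z² + 6*Z) + 0)/8 = -2 + (Z² + 6*Z)/8 = -2 + (Z²/8 + 3*Z/4) = -2 + Z²/8 + 3*Z/4)
b(C) = -4 + C²/4 + 3*C/2 (b(C) = (-2*(-1))*(-2 + C²/8 + 3*C/4) = 2*(-2 + C²/8 + 3*C/4) = -4 + C²/4 + 3*C/2)
O(N, y) = 14 (O(N, y) = -4 + (¼)*6² + (3/2)*6 = -4 + (¼)*36 + 9 = -4 + 9 + 9 = 14)
(-151 - 51)*O(6, 3*(-5 + 5)) = (-151 - 51)*14 = -202*14 = -2828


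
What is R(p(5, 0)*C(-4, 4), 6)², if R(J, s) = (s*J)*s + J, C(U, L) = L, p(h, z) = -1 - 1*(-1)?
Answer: 0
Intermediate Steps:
p(h, z) = 0 (p(h, z) = -1 + 1 = 0)
R(J, s) = J + J*s² (R(J, s) = (J*s)*s + J = J*s² + J = J + J*s²)
R(p(5, 0)*C(-4, 4), 6)² = ((0*4)*(1 + 6²))² = (0*(1 + 36))² = (0*37)² = 0² = 0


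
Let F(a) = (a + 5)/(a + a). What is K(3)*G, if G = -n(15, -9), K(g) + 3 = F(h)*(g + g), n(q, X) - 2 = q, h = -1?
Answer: 255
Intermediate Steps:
F(a) = (5 + a)/(2*a) (F(a) = (5 + a)/((2*a)) = (5 + a)*(1/(2*a)) = (5 + a)/(2*a))
n(q, X) = 2 + q
K(g) = -3 - 4*g (K(g) = -3 + ((½)*(5 - 1)/(-1))*(g + g) = -3 + ((½)*(-1)*4)*(2*g) = -3 - 4*g)
G = -17 (G = -(2 + 15) = -1*17 = -17)
K(3)*G = (-3 - 4*3)*(-17) = (-3 - 12)*(-17) = -15*(-17) = 255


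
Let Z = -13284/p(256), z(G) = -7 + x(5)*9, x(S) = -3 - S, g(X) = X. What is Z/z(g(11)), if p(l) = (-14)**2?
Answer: 3321/3871 ≈ 0.85792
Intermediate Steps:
p(l) = 196
z(G) = -79 (z(G) = -7 + (-3 - 1*5)*9 = -7 + (-3 - 5)*9 = -7 - 8*9 = -7 - 72 = -79)
Z = -3321/49 (Z = -13284/196 = -13284*1/196 = -3321/49 ≈ -67.776)
Z/z(g(11)) = -3321/49/(-79) = -3321/49*(-1/79) = 3321/3871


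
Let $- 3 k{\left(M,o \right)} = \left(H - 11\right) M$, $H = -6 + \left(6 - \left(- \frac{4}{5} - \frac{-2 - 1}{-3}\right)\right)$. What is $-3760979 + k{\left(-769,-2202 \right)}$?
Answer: $- \frac{56450059}{15} \approx -3.7633 \cdot 10^{6}$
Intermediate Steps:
$H = \frac{9}{5}$ ($H = -6 + \left(6 - \left(- \frac{4}{5} - \left(-2 - 1\right) \left(- \frac{1}{3}\right)\right)\right) = -6 + \left(6 + \left(\frac{4}{5} - -1\right)\right) = -6 + \left(6 + \left(\frac{4}{5} + 1\right)\right) = -6 + \left(6 + \frac{9}{5}\right) = -6 + \frac{39}{5} = \frac{9}{5} \approx 1.8$)
$k{\left(M,o \right)} = \frac{46 M}{15}$ ($k{\left(M,o \right)} = - \frac{\left(\frac{9}{5} - 11\right) M}{3} = - \frac{\left(- \frac{46}{5}\right) M}{3} = \frac{46 M}{15}$)
$-3760979 + k{\left(-769,-2202 \right)} = -3760979 + \frac{46}{15} \left(-769\right) = -3760979 - \frac{35374}{15} = - \frac{56450059}{15}$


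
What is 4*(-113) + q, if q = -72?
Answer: -524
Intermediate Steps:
4*(-113) + q = 4*(-113) - 72 = -452 - 72 = -524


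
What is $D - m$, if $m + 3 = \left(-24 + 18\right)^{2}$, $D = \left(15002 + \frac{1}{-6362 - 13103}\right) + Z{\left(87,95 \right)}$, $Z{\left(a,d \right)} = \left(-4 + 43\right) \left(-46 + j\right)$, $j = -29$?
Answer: $\frac{234436459}{19465} \approx 12044.0$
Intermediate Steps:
$Z{\left(a,d \right)} = -2925$ ($Z{\left(a,d \right)} = \left(-4 + 43\right) \left(-46 - 29\right) = 39 \left(-75\right) = -2925$)
$D = \frac{235078804}{19465}$ ($D = \left(15002 + \frac{1}{-6362 - 13103}\right) - 2925 = \left(15002 + \frac{1}{-19465}\right) - 2925 = \left(15002 - \frac{1}{19465}\right) - 2925 = \frac{292013929}{19465} - 2925 = \frac{235078804}{19465} \approx 12077.0$)
$m = 33$ ($m = -3 + \left(-24 + 18\right)^{2} = -3 + \left(-6\right)^{2} = -3 + 36 = 33$)
$D - m = \frac{235078804}{19465} - 33 = \frac{234436459}{19465}$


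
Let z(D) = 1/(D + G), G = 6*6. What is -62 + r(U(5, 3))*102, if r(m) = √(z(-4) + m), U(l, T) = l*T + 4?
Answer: -62 + 51*√1218/4 ≈ 382.97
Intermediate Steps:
U(l, T) = 4 + T*l (U(l, T) = T*l + 4 = 4 + T*l)
G = 36
z(D) = 1/(36 + D) (z(D) = 1/(D + 36) = 1/(36 + D))
r(m) = √(1/32 + m) (r(m) = √(1/(36 - 4) + m) = √(1/32 + m))
-62 + r(U(5, 3))*102 = -62 + (√(2 + 64*(4 + 3*5))/8)*102 = -62 + (√(2 + 64*(4 + 15))/8)*102 = -62 + (√(2 + 64*19)/8)*102 = -62 + (√(2 + 1216)/8)*102 = -62 + (√1218/8)*102 = -62 + 51*√1218/4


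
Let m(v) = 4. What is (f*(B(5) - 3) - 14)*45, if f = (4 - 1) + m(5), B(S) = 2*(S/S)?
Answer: -945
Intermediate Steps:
B(S) = 2 (B(S) = 2*1 = 2)
f = 7 (f = (4 - 1) + 4 = 3 + 4 = 7)
(f*(B(5) - 3) - 14)*45 = (7*(2 - 3) - 14)*45 = (7*(-1) - 14)*45 = (-7 - 14)*45 = -21*45 = -945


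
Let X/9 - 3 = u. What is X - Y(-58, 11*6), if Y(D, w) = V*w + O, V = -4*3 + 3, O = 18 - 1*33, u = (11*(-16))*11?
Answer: -16788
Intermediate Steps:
u = -1936 (u = -176*11 = -1936)
X = -17397 (X = 27 + 9*(-1936) = 27 - 17424 = -17397)
O = -15 (O = 18 - 33 = -15)
V = -9 (V = -12 + 3 = -9)
Y(D, w) = -15 - 9*w (Y(D, w) = -9*w - 15 = -15 - 9*w)
X - Y(-58, 11*6) = -17397 - (-15 - 99*6) = -17397 - (-15 - 9*66) = -17397 - (-15 - 594) = -17397 - 1*(-609) = -17397 + 609 = -16788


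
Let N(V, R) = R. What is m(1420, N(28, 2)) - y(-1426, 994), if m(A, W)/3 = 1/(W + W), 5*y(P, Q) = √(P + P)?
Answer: ¾ - 2*I*√713/5 ≈ 0.75 - 10.681*I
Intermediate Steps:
y(P, Q) = √2*√P/5 (y(P, Q) = √(P + P)/5 = √(2*P)/5 = (√2*√P)/5 = √2*√P/5)
m(A, W) = 3/(2*W) (m(A, W) = 3/(W + W) = 3/((2*W)) = 3*(1/(2*W)) = 3/(2*W))
m(1420, N(28, 2)) - y(-1426, 994) = (3/2)/2 - √2*√(-1426)/5 = (3/2)*(½) - √2*I*√1426/5 = ¾ - 2*I*√713/5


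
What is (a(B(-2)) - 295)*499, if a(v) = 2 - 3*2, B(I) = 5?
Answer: -149201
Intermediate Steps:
a(v) = -4 (a(v) = 2 - 6 = -4)
(a(B(-2)) - 295)*499 = (-4 - 295)*499 = -299*499 = -149201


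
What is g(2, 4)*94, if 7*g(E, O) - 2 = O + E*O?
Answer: 188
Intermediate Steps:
g(E, O) = 2/7 + O/7 + E*O/7 (g(E, O) = 2/7 + (O + E*O)/7 = 2/7 + (O/7 + E*O/7) = 2/7 + O/7 + E*O/7)
g(2, 4)*94 = (2/7 + (⅐)*4 + (⅐)*2*4)*94 = (2/7 + 4/7 + 8/7)*94 = 2*94 = 188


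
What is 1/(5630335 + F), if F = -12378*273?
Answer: 1/2251141 ≈ 4.4422e-7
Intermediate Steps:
F = -3379194
1/(5630335 + F) = 1/(5630335 - 3379194) = 1/2251141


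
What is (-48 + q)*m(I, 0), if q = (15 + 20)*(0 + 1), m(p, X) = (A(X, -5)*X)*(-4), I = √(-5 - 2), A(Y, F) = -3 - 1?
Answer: 0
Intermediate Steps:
A(Y, F) = -4
I = I*√7 (I = √(-7) = I*√7 ≈ 2.6458*I)
m(p, X) = 16*X (m(p, X) = -4*X*(-4) = 16*X)
q = 35 (q = 35*1 = 35)
(-48 + q)*m(I, 0) = (-48 + 35)*(16*0) = -13*0 = 0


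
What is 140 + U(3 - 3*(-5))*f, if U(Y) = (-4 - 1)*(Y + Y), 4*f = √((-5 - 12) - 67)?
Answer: 140 - 90*I*√21 ≈ 140.0 - 412.43*I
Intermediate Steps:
f = I*√21/2 (f = √((-5 - 12) - 67)/4 = √(-17 - 67)/4 = √(-84)/4 = (2*I*√21)/4 = I*√21/2 ≈ 2.2913*I)
U(Y) = -10*Y
140 + U(3 - 3*(-5))*f = 140 + (-10*(3 - 3*(-5)))*(I*√21/2) = 140 + (-10*(3 + 15))*(I*√21/2) = 140 + (-10*18)*(I*√21/2) = 140 - 90*I*√21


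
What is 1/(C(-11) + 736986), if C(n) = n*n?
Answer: 1/737107 ≈ 1.3567e-6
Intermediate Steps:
C(n) = n²
1/(C(-11) + 736986) = 1/((-11)² + 736986) = 1/(121 + 736986) = 1/737107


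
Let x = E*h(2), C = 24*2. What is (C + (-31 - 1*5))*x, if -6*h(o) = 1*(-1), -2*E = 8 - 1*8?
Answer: 0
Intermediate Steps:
E = 0 (E = -(8 - 1*8)/2 = -(8 - 8)/2 = -½*0 = 0)
h(o) = ⅙ (h(o) = -(-1)/6 = -⅙*(-1) = ⅙)
C = 48
x = 0 (x = 0*(⅙) = 0)
(C + (-31 - 1*5))*x = (48 + (-31 - 1*5))*0 = (48 + (-31 - 5))*0 = (48 - 36)*0 = 12*0 = 0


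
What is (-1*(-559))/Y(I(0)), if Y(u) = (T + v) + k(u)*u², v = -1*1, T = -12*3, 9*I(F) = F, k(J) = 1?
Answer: -559/37 ≈ -15.108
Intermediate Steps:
I(F) = F/9
T = -36 (T = -3*12 = -36)
v = -1
Y(u) = -37 + u² (Y(u) = (-36 - 1) + 1*u² = -37 + u²)
(-1*(-559))/Y(I(0)) = (-1*(-559))/(-37 + ((⅑)*0)²) = 559/(-37 + 0²) = 559/(-37 + 0) = 559/(-37) = 559*(-1/37) = -559/37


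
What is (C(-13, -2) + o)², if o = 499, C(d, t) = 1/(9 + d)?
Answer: 3980025/16 ≈ 2.4875e+5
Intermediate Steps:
(C(-13, -2) + o)² = (1/(9 - 13) + 499)² = (1/(-4) + 499)² = (-¼ + 499)² = (1995/4)² = 3980025/16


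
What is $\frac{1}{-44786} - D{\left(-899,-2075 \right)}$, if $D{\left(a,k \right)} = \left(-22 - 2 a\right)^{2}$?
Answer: $- \frac{141262926337}{44786} \approx -3.1542 \cdot 10^{6}$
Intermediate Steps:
$\frac{1}{-44786} - D{\left(-899,-2075 \right)} = \frac{1}{-44786} - 4 \left(11 - 899\right)^{2} = - \frac{1}{44786} - 4 \left(-888\right)^{2} = - \frac{1}{44786} - 4 \cdot 788544 = - \frac{1}{44786} - 3154176 = - \frac{141262926337}{44786}$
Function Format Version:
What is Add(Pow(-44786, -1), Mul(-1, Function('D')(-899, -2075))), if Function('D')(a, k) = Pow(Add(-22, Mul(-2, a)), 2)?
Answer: Rational(-141262926337, 44786) ≈ -3.1542e+6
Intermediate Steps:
Add(Pow(-44786, -1), Mul(-1, Function('D')(-899, -2075))) = Add(Pow(-44786, -1), Mul(-1, Mul(4, Pow(Add(11, -899), 2)))) = Add(Rational(-1, 44786), Mul(-1, Mul(4, Pow(-888, 2)))) = Add(Rational(-1, 44786), Mul(-1, Mul(4, 788544))) = Add(Rational(-1, 44786), Mul(-1, 3154176)) = Add(Rational(-1, 44786), -3154176) = Rational(-141262926337, 44786)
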